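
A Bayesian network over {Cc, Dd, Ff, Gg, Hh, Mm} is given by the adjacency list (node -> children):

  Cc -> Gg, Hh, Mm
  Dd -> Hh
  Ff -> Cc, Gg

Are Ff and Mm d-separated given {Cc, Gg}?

Yes

2 paths connect Ff and Mm; each must be blocked for d-separation to hold:
Path 1: Ff → Gg ← Cc → Mm
  Cc is a fork here and Cc is conditioned on, so the path is blocked at Cc.
Path 2: Ff → Cc → Mm
  Cc is a chain here and Cc is conditioned on, so the path is blocked at Cc.
Every path is blocked, so Ff and Mm are d-separated given {Cc, Gg}.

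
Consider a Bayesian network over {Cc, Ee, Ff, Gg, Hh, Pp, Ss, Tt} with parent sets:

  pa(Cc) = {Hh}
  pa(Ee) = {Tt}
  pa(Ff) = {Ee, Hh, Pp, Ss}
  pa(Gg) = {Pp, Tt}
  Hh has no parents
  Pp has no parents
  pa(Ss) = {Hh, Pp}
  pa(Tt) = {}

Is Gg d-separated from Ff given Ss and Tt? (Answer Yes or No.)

No — Gg and Ff are not d-separated given {Ss, Tt}.

We examine all 4 paths between Gg and Ff:
Path 1: Gg ← Tt → Ee → Ff
  Tt is a fork here and Tt is conditioned on, so the path is blocked at Tt.
Path 2: Gg ← Pp → Ff
  Pp is a fork and Pp is not conditioned on — no node blocks this path, so it is active.
Path 3: Gg ← Pp → Ss → Ff
  Ss is a chain here and Ss is conditioned on, so the path is blocked at Ss.
Path 4: Gg ← Pp → Ss ← Hh → Ff
  Pp is a fork and Pp is not conditioned on; Ss is a collider and Ss is conditioned on, which opens it; Hh is a fork and Hh is not conditioned on — no node blocks this path, so it is active.
Because an active path exists, Gg and Ff are not d-separated.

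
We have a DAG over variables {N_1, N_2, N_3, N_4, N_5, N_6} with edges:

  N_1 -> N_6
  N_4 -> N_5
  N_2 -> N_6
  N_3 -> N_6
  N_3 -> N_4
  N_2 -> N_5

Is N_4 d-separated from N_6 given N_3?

Yes

We examine all 2 paths between N_4 and N_6:
Path 1: N_4 → N_5 ← N_2 → N_6
  N_5 is a collider here and neither N_5 nor any of its descendants is conditioned on, so the collider stays closed — the path is blocked at N_5.
Path 2: N_4 ← N_3 → N_6
  N_3 is a fork here and N_3 is conditioned on, so the path is blocked at N_3.
All paths are blocked; N_4 ⊥ N_6 | {N_3} holds.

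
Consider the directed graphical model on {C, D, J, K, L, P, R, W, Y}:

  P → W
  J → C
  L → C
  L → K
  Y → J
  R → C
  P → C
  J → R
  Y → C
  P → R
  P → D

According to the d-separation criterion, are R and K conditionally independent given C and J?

No

There are 4 undirected paths between R and K; checking each against the conditioning set {C, J}:
Path 1: R ← J ← Y → C ← L → K
  J is a chain here and J is conditioned on, so the path is blocked at J.
Path 2: R ← J → C ← L → K
  J is a fork here and J is conditioned on, so the path is blocked at J.
Path 3: R → C ← L → K
  C is a collider and C is conditioned on, which opens it; L is a fork and L is not conditioned on — no node blocks this path, so it is active.
Path 4: R ← P → C ← L → K
  P is a fork and P is not conditioned on; C is a collider and C is conditioned on, which opens it; L is a fork and L is not conditioned on — no node blocks this path, so it is active.
At least one path is unblocked, so d-separation fails.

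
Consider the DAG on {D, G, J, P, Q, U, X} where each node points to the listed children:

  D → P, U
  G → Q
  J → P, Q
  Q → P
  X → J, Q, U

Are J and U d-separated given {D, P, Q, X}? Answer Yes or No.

Yes — J and U are d-separated given {D, P, Q, X}.

Enumerating the 6 paths from J to U and testing each for blocking by {D, P, Q, X}:
Path 1: J → P ← D → U
  D is a fork here and D is conditioned on, so the path is blocked at D.
Path 2: J → P ← Q ← X → U
  Q is a chain here and Q is conditioned on, so the path is blocked at Q.
Path 3: J ← X → U
  X is a fork here and X is conditioned on, so the path is blocked at X.
Path 4: J ← X → Q → P ← D → U
  X is a fork here and X is conditioned on, so the path is blocked at X.
Path 5: J → Q → P ← D → U
  Q is a chain here and Q is conditioned on, so the path is blocked at Q.
Path 6: J → Q ← X → U
  X is a fork here and X is conditioned on, so the path is blocked at X.
Every path is blocked, so J and U are d-separated given {D, P, Q, X}.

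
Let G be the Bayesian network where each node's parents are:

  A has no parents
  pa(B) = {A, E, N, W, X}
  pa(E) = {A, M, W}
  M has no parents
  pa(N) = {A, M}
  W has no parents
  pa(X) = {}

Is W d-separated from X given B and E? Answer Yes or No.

6 paths connect W and X; each must be blocked for d-separation to hold:
Path 1: W → E → B ← X
  E is a chain here and E is conditioned on, so the path is blocked at E.
Path 2: W → E ← M → N → B ← X
  E is a collider and E is conditioned on, which opens it; M is a fork and M is not conditioned on; N is a chain and N is not conditioned on; B is a collider and B is conditioned on, which opens it — no node blocks this path, so it is active.
Path 3: W → E ← M → N ← A → B ← X
  E is a collider and E is conditioned on, which opens it; M is a fork and M is not conditioned on; N is a collider and its descendant B is conditioned on, which opens it; A is a fork and A is not conditioned on; B is a collider and B is conditioned on, which opens it — no node blocks this path, so it is active.
Path 4: W → E ← A → N → B ← X
  E is a collider and E is conditioned on, which opens it; A is a fork and A is not conditioned on; N is a chain and N is not conditioned on; B is a collider and B is conditioned on, which opens it — no node blocks this path, so it is active.
Path 5: W → E ← A → B ← X
  E is a collider and E is conditioned on, which opens it; A is a fork and A is not conditioned on; B is a collider and B is conditioned on, which opens it — no node blocks this path, so it is active.
Path 6: W → B ← X
  B is a collider and B is conditioned on, which opens it — no node blocks this path, so it is active.
Since the path W → E ← M → N → B ← X is active, W and X are not d-separated given {B, E}.

No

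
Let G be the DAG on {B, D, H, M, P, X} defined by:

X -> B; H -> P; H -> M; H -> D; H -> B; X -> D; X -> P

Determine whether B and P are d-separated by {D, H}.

No

There are 4 undirected paths between B and P; checking each against the conditioning set {D, H}:
Path 1: B ← X → P
  X is a fork and X is not conditioned on — no node blocks this path, so it is active.
Path 2: B ← X → D ← H → P
  H is a fork here and H is conditioned on, so the path is blocked at H.
Path 3: B ← H → P
  H is a fork here and H is conditioned on, so the path is blocked at H.
Path 4: B ← H → D ← X → P
  H is a fork here and H is conditioned on, so the path is blocked at H.
Because an active path exists, B and P are not d-separated.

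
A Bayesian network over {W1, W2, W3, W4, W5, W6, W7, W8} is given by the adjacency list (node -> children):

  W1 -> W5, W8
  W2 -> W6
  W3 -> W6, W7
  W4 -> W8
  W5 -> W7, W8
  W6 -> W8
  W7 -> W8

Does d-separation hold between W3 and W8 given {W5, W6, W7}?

Yes — W3 and W8 are d-separated given {W5, W6, W7}.

4 paths connect W3 and W8; each must be blocked for d-separation to hold:
Path 1: W3 → W6 → W8
  W6 is a chain here and W6 is conditioned on, so the path is blocked at W6.
Path 2: W3 → W7 → W8
  W7 is a chain here and W7 is conditioned on, so the path is blocked at W7.
Path 3: W3 → W7 ← W5 → W8
  W5 is a fork here and W5 is conditioned on, so the path is blocked at W5.
Path 4: W3 → W7 ← W5 ← W1 → W8
  W5 is a chain here and W5 is conditioned on, so the path is blocked at W5.
All paths are blocked; W3 ⊥ W8 | {W5, W6, W7} holds.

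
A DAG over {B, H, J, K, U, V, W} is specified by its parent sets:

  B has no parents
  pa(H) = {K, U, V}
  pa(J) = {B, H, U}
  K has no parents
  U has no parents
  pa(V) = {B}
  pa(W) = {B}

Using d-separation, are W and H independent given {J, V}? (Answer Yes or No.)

We examine all 3 paths between W and H:
  1. W ← B → V → H — B:fork[open]; V:chain[blocks] ⇒ blocked
  2. W ← B → J ← U → H — B:fork[open]; J:collider[open]; U:fork[open] ⇒ active
  3. W ← B → J ← H — B:fork[open]; J:collider[open] ⇒ active
At least one path is unblocked, so d-separation fails.

No — W and H are not d-separated given {J, V}.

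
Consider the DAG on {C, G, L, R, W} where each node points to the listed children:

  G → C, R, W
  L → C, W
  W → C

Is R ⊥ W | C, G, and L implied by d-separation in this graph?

There are 3 undirected paths between R and W; checking each against the conditioning set {C, G, L}:
  1. R ← G → C ← W — G:fork[blocks]; C:collider[open] ⇒ blocked
  2. R ← G → C ← L → W — G:fork[blocks]; C:collider[open]; L:fork[blocks] ⇒ blocked
  3. R ← G → W — G:fork[blocks] ⇒ blocked
Since every path is blocked, d-separation holds.

Yes — R and W are d-separated given {C, G, L}.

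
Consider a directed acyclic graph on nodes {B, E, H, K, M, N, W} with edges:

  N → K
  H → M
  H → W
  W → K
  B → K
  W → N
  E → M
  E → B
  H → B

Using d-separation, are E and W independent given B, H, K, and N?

There are 6 undirected paths between E and W; checking each against the conditioning set {B, H, K, N}:
Path 1: E → B → K ← N ← W
  B is a chain here and B is conditioned on, so the path is blocked at B.
Path 2: E → B → K ← W
  B is a chain here and B is conditioned on, so the path is blocked at B.
Path 3: E → B ← H → W
  H is a fork here and H is conditioned on, so the path is blocked at H.
Path 4: E → M ← H → B → K ← N ← W
  M is a collider here and neither M nor any of its descendants is conditioned on, so the collider stays closed — the path is blocked at M.
Path 5: E → M ← H → B → K ← W
  M is a collider here and neither M nor any of its descendants is conditioned on, so the collider stays closed — the path is blocked at M.
Path 6: E → M ← H → W
  M is a collider here and neither M nor any of its descendants is conditioned on, so the collider stays closed — the path is blocked at M.
All paths are blocked; E ⊥ W | {B, H, K, N} holds.

Yes — E and W are d-separated given {B, H, K, N}.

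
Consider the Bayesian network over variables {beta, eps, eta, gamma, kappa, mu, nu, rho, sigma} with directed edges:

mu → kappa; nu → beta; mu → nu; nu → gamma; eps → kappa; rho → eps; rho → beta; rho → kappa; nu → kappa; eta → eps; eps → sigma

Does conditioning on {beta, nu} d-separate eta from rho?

We examine all 4 paths between eta and rho:
  1. eta → eps → kappa ← nu → beta ← rho — eps:chain[open]; kappa:collider[blocks]; nu:fork[blocks]; beta:collider[open] ⇒ blocked
  2. eta → eps → kappa ← rho — eps:chain[open]; kappa:collider[blocks] ⇒ blocked
  3. eta → eps → kappa ← mu → nu → beta ← rho — eps:chain[open]; kappa:collider[blocks]; mu:fork[open]; nu:chain[blocks]; beta:collider[open] ⇒ blocked
  4. eta → eps ← rho — eps:collider[blocks] ⇒ blocked
Since every path is blocked, d-separation holds.

Yes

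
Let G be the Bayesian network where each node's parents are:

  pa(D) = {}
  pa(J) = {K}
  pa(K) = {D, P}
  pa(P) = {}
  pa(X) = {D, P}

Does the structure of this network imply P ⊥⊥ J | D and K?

There are 2 undirected paths between P and J; checking each against the conditioning set {D, K}:
Path 1: P → K → J
  K is a chain here and K is conditioned on, so the path is blocked at K.
Path 2: P → X ← D → K → J
  X is a collider here and neither X nor any of its descendants is conditioned on, so the collider stays closed — the path is blocked at X.
All paths are blocked; P ⊥ J | {D, K} holds.

Yes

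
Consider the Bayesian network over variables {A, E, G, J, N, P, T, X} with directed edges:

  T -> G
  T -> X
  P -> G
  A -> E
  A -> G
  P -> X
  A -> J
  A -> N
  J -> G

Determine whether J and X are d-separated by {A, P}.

Yes — J and X are d-separated given {A, P}.

Enumerating the 4 paths from J to X and testing each for blocking by {A, P}:
  1. J → G ← T → X — G:collider[blocks]; T:fork[open] ⇒ blocked
  2. J → G ← P → X — G:collider[blocks]; P:fork[blocks] ⇒ blocked
  3. J ← A → G ← T → X — A:fork[blocks]; G:collider[blocks]; T:fork[open] ⇒ blocked
  4. J ← A → G ← P → X — A:fork[blocks]; G:collider[blocks]; P:fork[blocks] ⇒ blocked
Every path is blocked, so J and X are d-separated given {A, P}.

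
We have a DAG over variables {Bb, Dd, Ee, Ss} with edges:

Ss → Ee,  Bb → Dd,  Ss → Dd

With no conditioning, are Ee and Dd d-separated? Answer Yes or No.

There is one path between Ee and Dd:
  1. Ee ← Ss → Dd — Ss:fork[open] ⇒ active
Since the path Ee ← Ss → Dd is active, Ee and Dd are not d-separated given ∅.

No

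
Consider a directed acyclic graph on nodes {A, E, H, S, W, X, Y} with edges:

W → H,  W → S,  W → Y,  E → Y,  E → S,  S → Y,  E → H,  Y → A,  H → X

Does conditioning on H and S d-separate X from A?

Enumerating the 6 paths from X to A and testing each for blocking by {H, S}:
  1. X ← H ← W → S → Y → A — H:chain[blocks]; W:fork[open]; S:chain[blocks]; Y:chain[open] ⇒ blocked
  2. X ← H ← W → S ← E → Y → A — H:chain[blocks]; W:fork[open]; S:collider[open]; E:fork[open]; Y:chain[open] ⇒ blocked
  3. X ← H ← W → Y → A — H:chain[blocks]; W:fork[open]; Y:chain[open] ⇒ blocked
  4. X ← H ← E → S ← W → Y → A — H:chain[blocks]; E:fork[open]; S:collider[open]; W:fork[open]; Y:chain[open] ⇒ blocked
  5. X ← H ← E → S → Y → A — H:chain[blocks]; E:fork[open]; S:chain[blocks]; Y:chain[open] ⇒ blocked
  6. X ← H ← E → Y → A — H:chain[blocks]; E:fork[open]; Y:chain[open] ⇒ blocked
Since every path is blocked, d-separation holds.

Yes — X and A are d-separated given {H, S}.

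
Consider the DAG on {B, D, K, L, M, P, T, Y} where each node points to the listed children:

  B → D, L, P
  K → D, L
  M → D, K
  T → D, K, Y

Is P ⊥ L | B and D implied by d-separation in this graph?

4 paths connect P and L; each must be blocked for d-separation to hold:
Path 1: P ← B → D ← T → K → L
  B is a fork here and B is conditioned on, so the path is blocked at B.
Path 2: P ← B → D ← K → L
  B is a fork here and B is conditioned on, so the path is blocked at B.
Path 3: P ← B → D ← M → K → L
  B is a fork here and B is conditioned on, so the path is blocked at B.
Path 4: P ← B → L
  B is a fork here and B is conditioned on, so the path is blocked at B.
All paths are blocked; P ⊥ L | {B, D} holds.

Yes — P and L are d-separated given {B, D}.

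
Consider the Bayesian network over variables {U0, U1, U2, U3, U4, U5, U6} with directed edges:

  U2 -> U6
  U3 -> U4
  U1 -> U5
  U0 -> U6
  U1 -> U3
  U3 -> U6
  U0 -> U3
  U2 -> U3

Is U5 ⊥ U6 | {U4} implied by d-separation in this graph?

There are 3 undirected paths between U5 and U6; checking each against the conditioning set {U4}:
Path 1: U5 ← U1 → U3 → U6
  U1 is a fork and U1 is not conditioned on; U3 is a chain and U3 is not conditioned on — no node blocks this path, so it is active.
Path 2: U5 ← U1 → U3 ← U0 → U6
  U1 is a fork and U1 is not conditioned on; U3 is a collider and its descendant U4 is conditioned on, which opens it; U0 is a fork and U0 is not conditioned on — no node blocks this path, so it is active.
Path 3: U5 ← U1 → U3 ← U2 → U6
  U1 is a fork and U1 is not conditioned on; U3 is a collider and its descendant U4 is conditioned on, which opens it; U2 is a fork and U2 is not conditioned on — no node blocks this path, so it is active.
Since the path U5 ← U1 → U3 → U6 is active, U5 and U6 are not d-separated given {U4}.

No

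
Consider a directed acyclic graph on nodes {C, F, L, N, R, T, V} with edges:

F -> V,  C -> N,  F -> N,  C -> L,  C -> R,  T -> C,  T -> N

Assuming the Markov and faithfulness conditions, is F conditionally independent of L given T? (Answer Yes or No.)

Yes — F and L are d-separated given {T}.

Enumerating the 2 paths from F to L and testing each for blocking by {T}:
Path 1: F → N ← C → L
  N is a collider here and neither N nor any of its descendants is conditioned on, so the collider stays closed — the path is blocked at N.
Path 2: F → N ← T → C → L
  N is a collider here and neither N nor any of its descendants is conditioned on, so the collider stays closed — the path is blocked at N.
Every path is blocked, so F and L are d-separated given {T}.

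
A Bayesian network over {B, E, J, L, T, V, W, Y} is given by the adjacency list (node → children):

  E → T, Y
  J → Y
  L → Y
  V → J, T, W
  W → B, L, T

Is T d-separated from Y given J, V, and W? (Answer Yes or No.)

No

Enumerating the 5 paths from T to Y and testing each for blocking by {J, V, W}:
Path 1: T ← V → J → Y
  V is a fork here and V is conditioned on, so the path is blocked at V.
Path 2: T ← V → W → L → Y
  V is a fork here and V is conditioned on, so the path is blocked at V.
Path 3: T ← E → Y
  E is a fork and E is not conditioned on — no node blocks this path, so it is active.
Path 4: T ← W ← V → J → Y
  W is a chain here and W is conditioned on, so the path is blocked at W.
Path 5: T ← W → L → Y
  W is a fork here and W is conditioned on, so the path is blocked at W.
Because an active path exists, T and Y are not d-separated.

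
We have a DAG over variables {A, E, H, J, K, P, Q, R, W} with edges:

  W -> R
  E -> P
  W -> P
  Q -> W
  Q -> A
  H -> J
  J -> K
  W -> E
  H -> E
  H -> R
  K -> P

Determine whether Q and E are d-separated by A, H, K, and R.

We examine all 5 paths between Q and E:
Path 1: Q → W → E
  W is a chain and W is not conditioned on — no node blocks this path, so it is active.
Path 2: Q → W → P ← E
  P is a collider here and neither P nor any of its descendants is conditioned on, so the collider stays closed — the path is blocked at P.
Path 3: Q → W → P ← K ← J ← H → E
  P is a collider here and neither P nor any of its descendants is conditioned on, so the collider stays closed — the path is blocked at P.
Path 4: Q → W → R ← H → J → K → P ← E
  H is a fork here and H is conditioned on, so the path is blocked at H.
Path 5: Q → W → R ← H → E
  H is a fork here and H is conditioned on, so the path is blocked at H.
Because an active path exists, Q and E are not d-separated.

No — Q and E are not d-separated given {A, H, K, R}.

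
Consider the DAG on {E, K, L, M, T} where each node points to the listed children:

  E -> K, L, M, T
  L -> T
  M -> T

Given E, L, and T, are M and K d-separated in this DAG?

There are 3 undirected paths between M and K; checking each against the conditioning set {E, L, T}:
Path 1: M → T ← L ← E → K
  L is a chain here and L is conditioned on, so the path is blocked at L.
Path 2: M → T ← E → K
  E is a fork here and E is conditioned on, so the path is blocked at E.
Path 3: M ← E → K
  E is a fork here and E is conditioned on, so the path is blocked at E.
Since every path is blocked, d-separation holds.

Yes — M and K are d-separated given {E, L, T}.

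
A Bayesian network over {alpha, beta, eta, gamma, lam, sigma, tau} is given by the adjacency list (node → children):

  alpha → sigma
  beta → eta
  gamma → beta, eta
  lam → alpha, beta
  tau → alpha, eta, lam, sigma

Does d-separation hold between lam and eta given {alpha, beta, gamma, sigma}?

There are 5 undirected paths between lam and eta; checking each against the conditioning set {alpha, beta, gamma, sigma}:
Path 1: lam ← tau → eta
  tau is a fork and tau is not conditioned on — no node blocks this path, so it is active.
Path 2: lam → alpha ← tau → eta
  alpha is a collider and alpha is conditioned on, which opens it; tau is a fork and tau is not conditioned on — no node blocks this path, so it is active.
Path 3: lam → alpha → sigma ← tau → eta
  alpha is a chain here and alpha is conditioned on, so the path is blocked at alpha.
Path 4: lam → beta ← gamma → eta
  gamma is a fork here and gamma is conditioned on, so the path is blocked at gamma.
Path 5: lam → beta → eta
  beta is a chain here and beta is conditioned on, so the path is blocked at beta.
At least one path is unblocked, so d-separation fails.

No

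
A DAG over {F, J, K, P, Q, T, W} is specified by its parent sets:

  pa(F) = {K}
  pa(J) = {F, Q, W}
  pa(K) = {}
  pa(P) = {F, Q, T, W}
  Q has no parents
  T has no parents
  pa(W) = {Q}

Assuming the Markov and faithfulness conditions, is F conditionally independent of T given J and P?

We examine all 5 paths between F and T:
Path 1: F → P ← T
  P is a collider and P is conditioned on, which opens it — no node blocks this path, so it is active.
Path 2: F → J ← Q → P ← T
  J is a collider and J is conditioned on, which opens it; Q is a fork and Q is not conditioned on; P is a collider and P is conditioned on, which opens it — no node blocks this path, so it is active.
Path 3: F → J ← Q → W → P ← T
  J is a collider and J is conditioned on, which opens it; Q is a fork and Q is not conditioned on; W is a chain and W is not conditioned on; P is a collider and P is conditioned on, which opens it — no node blocks this path, so it is active.
Path 4: F → J ← W ← Q → P ← T
  J is a collider and J is conditioned on, which opens it; W is a chain and W is not conditioned on; Q is a fork and Q is not conditioned on; P is a collider and P is conditioned on, which opens it — no node blocks this path, so it is active.
Path 5: F → J ← W → P ← T
  J is a collider and J is conditioned on, which opens it; W is a fork and W is not conditioned on; P is a collider and P is conditioned on, which opens it — no node blocks this path, so it is active.
Because an active path exists, F and T are not d-separated.

No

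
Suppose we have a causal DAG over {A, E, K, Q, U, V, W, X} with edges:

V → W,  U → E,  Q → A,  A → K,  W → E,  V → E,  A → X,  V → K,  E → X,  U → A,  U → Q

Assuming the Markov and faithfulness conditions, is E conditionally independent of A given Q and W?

We examine all 5 paths between E and A:
  1. E ← U → A — U:fork[open] ⇒ active
  2. E ← U → Q → A — U:fork[open]; Q:chain[blocks] ⇒ blocked
  3. E ← V → K ← A — V:fork[open]; K:collider[blocks] ⇒ blocked
  4. E → X ← A — X:collider[blocks] ⇒ blocked
  5. E ← W ← V → K ← A — W:chain[blocks]; V:fork[open]; K:collider[blocks] ⇒ blocked
Because an active path exists, E and A are not d-separated.

No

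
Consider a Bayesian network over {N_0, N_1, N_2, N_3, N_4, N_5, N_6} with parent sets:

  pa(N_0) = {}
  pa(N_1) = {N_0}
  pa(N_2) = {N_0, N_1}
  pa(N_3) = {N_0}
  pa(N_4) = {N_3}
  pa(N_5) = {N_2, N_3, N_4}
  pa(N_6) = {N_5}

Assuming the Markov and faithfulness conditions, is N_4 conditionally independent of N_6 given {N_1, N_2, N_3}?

There are 4 undirected paths between N_4 and N_6; checking each against the conditioning set {N_1, N_2, N_3}:
Path 1: N_4 ← N_3 ← N_0 → N_2 → N_5 → N_6
  N_3 is a chain here and N_3 is conditioned on, so the path is blocked at N_3.
Path 2: N_4 ← N_3 ← N_0 → N_1 → N_2 → N_5 → N_6
  N_3 is a chain here and N_3 is conditioned on, so the path is blocked at N_3.
Path 3: N_4 ← N_3 → N_5 → N_6
  N_3 is a fork here and N_3 is conditioned on, so the path is blocked at N_3.
Path 4: N_4 → N_5 → N_6
  N_5 is a chain and N_5 is not conditioned on — no node blocks this path, so it is active.
Since the path N_4 → N_5 → N_6 is active, N_4 and N_6 are not d-separated given {N_1, N_2, N_3}.

No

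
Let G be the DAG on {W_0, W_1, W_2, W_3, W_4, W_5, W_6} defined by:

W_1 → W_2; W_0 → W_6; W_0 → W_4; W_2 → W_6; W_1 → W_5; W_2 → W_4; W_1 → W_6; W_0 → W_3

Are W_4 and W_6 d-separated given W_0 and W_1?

3 paths connect W_4 and W_6; each must be blocked for d-separation to hold:
Path 1: W_4 ← W_0 → W_6
  W_0 is a fork here and W_0 is conditioned on, so the path is blocked at W_0.
Path 2: W_4 ← W_2 ← W_1 → W_6
  W_1 is a fork here and W_1 is conditioned on, so the path is blocked at W_1.
Path 3: W_4 ← W_2 → W_6
  W_2 is a fork and W_2 is not conditioned on — no node blocks this path, so it is active.
Since the path W_4 ← W_2 → W_6 is active, W_4 and W_6 are not d-separated given {W_0, W_1}.

No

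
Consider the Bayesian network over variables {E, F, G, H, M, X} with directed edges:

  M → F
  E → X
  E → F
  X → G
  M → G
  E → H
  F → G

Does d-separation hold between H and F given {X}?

3 paths connect H and F; each must be blocked for d-separation to hold:
Path 1: H ← E → X → G ← F
  X is a chain here and X is conditioned on, so the path is blocked at X.
Path 2: H ← E → X → G ← M → F
  X is a chain here and X is conditioned on, so the path is blocked at X.
Path 3: H ← E → F
  E is a fork and E is not conditioned on — no node blocks this path, so it is active.
Because an active path exists, H and F are not d-separated.

No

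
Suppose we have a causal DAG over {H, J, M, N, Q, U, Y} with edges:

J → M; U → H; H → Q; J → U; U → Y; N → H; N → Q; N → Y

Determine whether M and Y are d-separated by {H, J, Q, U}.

We examine all 3 paths between M and Y:
Path 1: M ← J → U → H → Q ← N → Y
  J is a fork here and J is conditioned on, so the path is blocked at J.
Path 2: M ← J → U → H ← N → Y
  J is a fork here and J is conditioned on, so the path is blocked at J.
Path 3: M ← J → U → Y
  J is a fork here and J is conditioned on, so the path is blocked at J.
All paths are blocked; M ⊥ Y | {H, J, Q, U} holds.

Yes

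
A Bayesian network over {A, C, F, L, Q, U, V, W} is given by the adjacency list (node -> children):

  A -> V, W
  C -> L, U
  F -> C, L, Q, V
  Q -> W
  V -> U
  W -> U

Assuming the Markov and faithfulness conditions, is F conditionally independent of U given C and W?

No

6 paths connect F and U; each must be blocked for d-separation to hold:
Path 1: F → Q → W ← A → V → U
  Q is a chain and Q is not conditioned on; W is a collider and W is conditioned on, which opens it; A is a fork and A is not conditioned on; V is a chain and V is not conditioned on — no node blocks this path, so it is active.
Path 2: F → Q → W → U
  W is a chain here and W is conditioned on, so the path is blocked at W.
Path 3: F → L ← C → U
  L is a collider here and neither L nor any of its descendants is conditioned on, so the collider stays closed — the path is blocked at L.
Path 4: F → C → U
  C is a chain here and C is conditioned on, so the path is blocked at C.
Path 5: F → V ← A → W → U
  V is a collider here and neither V nor any of its descendants is conditioned on, so the collider stays closed — the path is blocked at V.
Path 6: F → V → U
  V is a chain and V is not conditioned on — no node blocks this path, so it is active.
At least one path is unblocked, so d-separation fails.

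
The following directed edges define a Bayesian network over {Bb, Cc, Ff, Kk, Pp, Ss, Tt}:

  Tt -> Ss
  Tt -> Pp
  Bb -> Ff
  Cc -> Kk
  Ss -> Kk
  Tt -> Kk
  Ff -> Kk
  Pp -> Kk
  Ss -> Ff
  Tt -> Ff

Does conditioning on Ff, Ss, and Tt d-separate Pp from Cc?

6 paths connect Pp and Cc; each must be blocked for d-separation to hold:
Path 1: Pp ← Tt → Ff → Kk ← Cc
  Tt is a fork here and Tt is conditioned on, so the path is blocked at Tt.
Path 2: Pp ← Tt → Ff ← Ss → Kk ← Cc
  Tt is a fork here and Tt is conditioned on, so the path is blocked at Tt.
Path 3: Pp ← Tt → Kk ← Cc
  Tt is a fork here and Tt is conditioned on, so the path is blocked at Tt.
Path 4: Pp ← Tt → Ss → Ff → Kk ← Cc
  Tt is a fork here and Tt is conditioned on, so the path is blocked at Tt.
Path 5: Pp ← Tt → Ss → Kk ← Cc
  Tt is a fork here and Tt is conditioned on, so the path is blocked at Tt.
Path 6: Pp → Kk ← Cc
  Kk is a collider here and neither Kk nor any of its descendants is conditioned on, so the collider stays closed — the path is blocked at Kk.
Since every path is blocked, d-separation holds.

Yes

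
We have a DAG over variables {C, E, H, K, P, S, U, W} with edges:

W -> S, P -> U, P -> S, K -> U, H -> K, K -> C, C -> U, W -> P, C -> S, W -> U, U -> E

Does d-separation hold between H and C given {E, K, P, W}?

Yes

There are 6 undirected paths between H and C; checking each against the conditioning set {E, K, P, W}:
Path 1: H → K → C
  K is a chain here and K is conditioned on, so the path is blocked at K.
Path 2: H → K → U ← C
  K is a chain here and K is conditioned on, so the path is blocked at K.
Path 3: H → K → U ← P → S ← C
  K is a chain here and K is conditioned on, so the path is blocked at K.
Path 4: H → K → U ← P ← W → S ← C
  K is a chain here and K is conditioned on, so the path is blocked at K.
Path 5: H → K → U ← W → P → S ← C
  K is a chain here and K is conditioned on, so the path is blocked at K.
Path 6: H → K → U ← W → S ← C
  K is a chain here and K is conditioned on, so the path is blocked at K.
All paths are blocked; H ⊥ C | {E, K, P, W} holds.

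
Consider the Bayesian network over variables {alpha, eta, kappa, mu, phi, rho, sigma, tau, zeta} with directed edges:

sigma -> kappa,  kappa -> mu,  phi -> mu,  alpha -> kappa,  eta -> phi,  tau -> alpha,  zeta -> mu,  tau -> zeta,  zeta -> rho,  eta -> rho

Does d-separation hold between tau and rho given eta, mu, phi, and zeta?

Yes

There are 4 undirected paths between tau and rho; checking each against the conditioning set {eta, mu, phi, zeta}:
Path 1: tau → alpha → kappa → mu ← zeta → rho
  zeta is a fork here and zeta is conditioned on, so the path is blocked at zeta.
Path 2: tau → alpha → kappa → mu ← phi ← eta → rho
  phi is a chain here and phi is conditioned on, so the path is blocked at phi.
Path 3: tau → zeta → mu ← phi ← eta → rho
  zeta is a chain here and zeta is conditioned on, so the path is blocked at zeta.
Path 4: tau → zeta → rho
  zeta is a chain here and zeta is conditioned on, so the path is blocked at zeta.
All paths are blocked; tau ⊥ rho | {eta, mu, phi, zeta} holds.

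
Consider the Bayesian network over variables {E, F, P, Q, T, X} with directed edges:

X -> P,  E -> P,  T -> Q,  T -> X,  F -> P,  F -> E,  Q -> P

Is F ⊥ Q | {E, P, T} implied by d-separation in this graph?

Enumerating the 4 paths from F to Q and testing each for blocking by {E, P, T}:
Path 1: F → P ← Q
  P is a collider and P is conditioned on, which opens it — no node blocks this path, so it is active.
Path 2: F → P ← X ← T → Q
  T is a fork here and T is conditioned on, so the path is blocked at T.
Path 3: F → E → P ← Q
  E is a chain here and E is conditioned on, so the path is blocked at E.
Path 4: F → E → P ← X ← T → Q
  E is a chain here and E is conditioned on, so the path is blocked at E.
Because an active path exists, F and Q are not d-separated.

No — F and Q are not d-separated given {E, P, T}.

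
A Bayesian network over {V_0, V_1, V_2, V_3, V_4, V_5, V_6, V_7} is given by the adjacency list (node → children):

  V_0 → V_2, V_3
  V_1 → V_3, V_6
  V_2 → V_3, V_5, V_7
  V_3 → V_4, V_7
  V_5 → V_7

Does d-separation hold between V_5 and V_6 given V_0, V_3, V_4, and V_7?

6 paths connect V_5 and V_6; each must be blocked for d-separation to hold:
Path 1: V_5 ← V_2 ← V_0 → V_3 ← V_1 → V_6
  V_0 is a fork here and V_0 is conditioned on, so the path is blocked at V_0.
Path 2: V_5 ← V_2 → V_7 ← V_3 ← V_1 → V_6
  V_3 is a chain here and V_3 is conditioned on, so the path is blocked at V_3.
Path 3: V_5 ← V_2 → V_3 ← V_1 → V_6
  V_2 is a fork and V_2 is not conditioned on; V_3 is a collider and V_3 is conditioned on, which opens it; V_1 is a fork and V_1 is not conditioned on — no node blocks this path, so it is active.
Path 4: V_5 → V_7 ← V_2 ← V_0 → V_3 ← V_1 → V_6
  V_0 is a fork here and V_0 is conditioned on, so the path is blocked at V_0.
Path 5: V_5 → V_7 ← V_2 → V_3 ← V_1 → V_6
  V_7 is a collider and V_7 is conditioned on, which opens it; V_2 is a fork and V_2 is not conditioned on; V_3 is a collider and V_3 is conditioned on, which opens it; V_1 is a fork and V_1 is not conditioned on — no node blocks this path, so it is active.
Path 6: V_5 → V_7 ← V_3 ← V_1 → V_6
  V_3 is a chain here and V_3 is conditioned on, so the path is blocked at V_3.
Since the path V_5 ← V_2 → V_3 ← V_1 → V_6 is active, V_5 and V_6 are not d-separated given {V_0, V_3, V_4, V_7}.

No — V_5 and V_6 are not d-separated given {V_0, V_3, V_4, V_7}.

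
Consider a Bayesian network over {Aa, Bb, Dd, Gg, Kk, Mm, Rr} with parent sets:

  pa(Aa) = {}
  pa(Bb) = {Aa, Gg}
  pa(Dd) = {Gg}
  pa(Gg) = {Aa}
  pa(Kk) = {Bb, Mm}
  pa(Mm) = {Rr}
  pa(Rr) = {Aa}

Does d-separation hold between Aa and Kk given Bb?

There are 3 undirected paths between Aa and Kk; checking each against the conditioning set {Bb}:
  1. Aa → Rr → Mm → Kk — Rr:chain[open]; Mm:chain[open] ⇒ active
  2. Aa → Bb → Kk — Bb:chain[blocks] ⇒ blocked
  3. Aa → Gg → Bb → Kk — Gg:chain[open]; Bb:chain[blocks] ⇒ blocked
Since the path Aa → Rr → Mm → Kk is active, Aa and Kk are not d-separated given {Bb}.

No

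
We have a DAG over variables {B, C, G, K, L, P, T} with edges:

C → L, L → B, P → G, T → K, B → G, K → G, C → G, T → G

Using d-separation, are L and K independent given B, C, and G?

We examine all 4 paths between L and K:
Path 1: L → B → G ← T → K
  B is a chain here and B is conditioned on, so the path is blocked at B.
Path 2: L → B → G ← K
  B is a chain here and B is conditioned on, so the path is blocked at B.
Path 3: L ← C → G ← T → K
  C is a fork here and C is conditioned on, so the path is blocked at C.
Path 4: L ← C → G ← K
  C is a fork here and C is conditioned on, so the path is blocked at C.
Every path is blocked, so L and K are d-separated given {B, C, G}.

Yes — L and K are d-separated given {B, C, G}.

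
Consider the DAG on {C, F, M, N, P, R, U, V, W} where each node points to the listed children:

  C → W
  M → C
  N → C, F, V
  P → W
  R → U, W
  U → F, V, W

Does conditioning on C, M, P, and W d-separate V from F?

No — V and F are not d-separated given {C, M, P, W}.

There are 6 undirected paths between V and F; checking each against the conditioning set {C, M, P, W}:
Path 1: V ← N → C → W ← R → U → F
  C is a chain here and C is conditioned on, so the path is blocked at C.
Path 2: V ← N → C → W ← U → F
  C is a chain here and C is conditioned on, so the path is blocked at C.
Path 3: V ← N → F
  N is a fork and N is not conditioned on — no node blocks this path, so it is active.
Path 4: V ← U → W ← C ← N → F
  C is a chain here and C is conditioned on, so the path is blocked at C.
Path 5: V ← U ← R → W ← C ← N → F
  C is a chain here and C is conditioned on, so the path is blocked at C.
Path 6: V ← U → F
  U is a fork and U is not conditioned on — no node blocks this path, so it is active.
Since the path V ← N → F is active, V and F are not d-separated given {C, M, P, W}.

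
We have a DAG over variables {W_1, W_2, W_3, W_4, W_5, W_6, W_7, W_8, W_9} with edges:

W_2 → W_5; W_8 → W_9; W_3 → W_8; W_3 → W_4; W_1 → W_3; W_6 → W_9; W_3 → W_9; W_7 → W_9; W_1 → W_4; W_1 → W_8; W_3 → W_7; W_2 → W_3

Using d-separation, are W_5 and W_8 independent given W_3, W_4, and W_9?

No

We examine all 5 paths between W_5 and W_8:
Path 1: W_5 ← W_2 → W_3 → W_4 ← W_1 → W_8
  W_3 is a chain here and W_3 is conditioned on, so the path is blocked at W_3.
Path 2: W_5 ← W_2 → W_3 → W_7 → W_9 ← W_8
  W_3 is a chain here and W_3 is conditioned on, so the path is blocked at W_3.
Path 3: W_5 ← W_2 → W_3 → W_9 ← W_8
  W_3 is a chain here and W_3 is conditioned on, so the path is blocked at W_3.
Path 4: W_5 ← W_2 → W_3 ← W_1 → W_8
  W_2 is a fork and W_2 is not conditioned on; W_3 is a collider and W_3 is conditioned on, which opens it; W_1 is a fork and W_1 is not conditioned on — no node blocks this path, so it is active.
Path 5: W_5 ← W_2 → W_3 → W_8
  W_3 is a chain here and W_3 is conditioned on, so the path is blocked at W_3.
Since the path W_5 ← W_2 → W_3 ← W_1 → W_8 is active, W_5 and W_8 are not d-separated given {W_3, W_4, W_9}.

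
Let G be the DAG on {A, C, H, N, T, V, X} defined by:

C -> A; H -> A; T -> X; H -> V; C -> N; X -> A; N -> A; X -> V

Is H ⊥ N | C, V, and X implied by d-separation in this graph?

There are 4 undirected paths between H and N; checking each against the conditioning set {C, V, X}:
  1. H → A ← N — A:collider[blocks] ⇒ blocked
  2. H → A ← C → N — A:collider[blocks]; C:fork[blocks] ⇒ blocked
  3. H → V ← X → A ← N — V:collider[open]; X:fork[blocks]; A:collider[blocks] ⇒ blocked
  4. H → V ← X → A ← C → N — V:collider[open]; X:fork[blocks]; A:collider[blocks]; C:fork[blocks] ⇒ blocked
All paths are blocked; H ⊥ N | {C, V, X} holds.

Yes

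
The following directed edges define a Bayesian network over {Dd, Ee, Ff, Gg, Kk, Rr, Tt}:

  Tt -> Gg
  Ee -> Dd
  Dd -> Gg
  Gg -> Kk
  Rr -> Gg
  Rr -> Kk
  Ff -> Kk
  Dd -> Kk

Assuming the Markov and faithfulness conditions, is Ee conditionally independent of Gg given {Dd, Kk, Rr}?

There are 3 undirected paths between Ee and Gg; checking each against the conditioning set {Dd, Kk, Rr}:
Path 1: Ee → Dd → Gg
  Dd is a chain here and Dd is conditioned on, so the path is blocked at Dd.
Path 2: Ee → Dd → Kk ← Rr → Gg
  Dd is a chain here and Dd is conditioned on, so the path is blocked at Dd.
Path 3: Ee → Dd → Kk ← Gg
  Dd is a chain here and Dd is conditioned on, so the path is blocked at Dd.
Every path is blocked, so Ee and Gg are d-separated given {Dd, Kk, Rr}.

Yes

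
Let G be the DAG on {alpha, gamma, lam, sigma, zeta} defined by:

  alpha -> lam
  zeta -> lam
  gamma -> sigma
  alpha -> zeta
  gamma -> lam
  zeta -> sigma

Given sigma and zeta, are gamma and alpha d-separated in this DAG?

Yes

Enumerating the 4 paths from gamma to alpha and testing each for blocking by {sigma, zeta}:
  1. gamma → sigma ← zeta ← alpha — sigma:collider[open]; zeta:chain[blocks] ⇒ blocked
  2. gamma → sigma ← zeta → lam ← alpha — sigma:collider[open]; zeta:fork[blocks]; lam:collider[blocks] ⇒ blocked
  3. gamma → lam ← alpha — lam:collider[blocks] ⇒ blocked
  4. gamma → lam ← zeta ← alpha — lam:collider[blocks]; zeta:chain[blocks] ⇒ blocked
Every path is blocked, so gamma and alpha are d-separated given {sigma, zeta}.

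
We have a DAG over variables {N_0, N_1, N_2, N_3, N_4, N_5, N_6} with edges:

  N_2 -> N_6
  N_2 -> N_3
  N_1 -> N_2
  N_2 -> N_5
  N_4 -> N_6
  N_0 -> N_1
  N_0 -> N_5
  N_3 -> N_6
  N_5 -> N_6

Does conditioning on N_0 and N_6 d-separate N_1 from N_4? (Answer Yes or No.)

We examine all 6 paths between N_1 and N_4:
Path 1: N_1 ← N_0 → N_5 → N_6 ← N_4
  N_0 is a fork here and N_0 is conditioned on, so the path is blocked at N_0.
Path 2: N_1 ← N_0 → N_5 ← N_2 → N_6 ← N_4
  N_0 is a fork here and N_0 is conditioned on, so the path is blocked at N_0.
Path 3: N_1 ← N_0 → N_5 ← N_2 → N_3 → N_6 ← N_4
  N_0 is a fork here and N_0 is conditioned on, so the path is blocked at N_0.
Path 4: N_1 → N_2 → N_5 → N_6 ← N_4
  N_2 is a chain and N_2 is not conditioned on; N_5 is a chain and N_5 is not conditioned on; N_6 is a collider and N_6 is conditioned on, which opens it — no node blocks this path, so it is active.
Path 5: N_1 → N_2 → N_6 ← N_4
  N_2 is a chain and N_2 is not conditioned on; N_6 is a collider and N_6 is conditioned on, which opens it — no node blocks this path, so it is active.
Path 6: N_1 → N_2 → N_3 → N_6 ← N_4
  N_2 is a chain and N_2 is not conditioned on; N_3 is a chain and N_3 is not conditioned on; N_6 is a collider and N_6 is conditioned on, which opens it — no node blocks this path, so it is active.
Because an active path exists, N_1 and N_4 are not d-separated.

No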